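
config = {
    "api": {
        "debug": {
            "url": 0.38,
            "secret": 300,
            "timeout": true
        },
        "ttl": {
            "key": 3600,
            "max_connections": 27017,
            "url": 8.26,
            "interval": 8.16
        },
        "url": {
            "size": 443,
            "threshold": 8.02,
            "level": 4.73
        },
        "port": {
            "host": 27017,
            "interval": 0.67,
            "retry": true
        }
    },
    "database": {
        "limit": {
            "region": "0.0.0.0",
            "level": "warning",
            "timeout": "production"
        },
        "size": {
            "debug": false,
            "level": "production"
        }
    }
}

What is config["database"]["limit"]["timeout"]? "production"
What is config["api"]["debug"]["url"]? 0.38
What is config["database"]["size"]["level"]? "production"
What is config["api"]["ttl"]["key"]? 3600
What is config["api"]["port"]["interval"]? 0.67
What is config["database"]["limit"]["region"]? "0.0.0.0"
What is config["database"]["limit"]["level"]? "warning"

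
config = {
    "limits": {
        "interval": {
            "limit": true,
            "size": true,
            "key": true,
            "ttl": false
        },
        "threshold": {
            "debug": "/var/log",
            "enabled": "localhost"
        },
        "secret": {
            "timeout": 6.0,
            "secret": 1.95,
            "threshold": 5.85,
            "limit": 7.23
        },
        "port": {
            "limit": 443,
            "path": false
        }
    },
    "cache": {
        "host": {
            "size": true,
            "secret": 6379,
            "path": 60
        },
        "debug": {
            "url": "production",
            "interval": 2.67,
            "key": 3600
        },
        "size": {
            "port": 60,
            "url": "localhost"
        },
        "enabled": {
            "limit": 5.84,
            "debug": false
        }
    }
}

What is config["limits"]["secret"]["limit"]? 7.23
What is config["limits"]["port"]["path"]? False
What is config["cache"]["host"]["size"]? True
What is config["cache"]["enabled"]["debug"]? False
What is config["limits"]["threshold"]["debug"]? "/var/log"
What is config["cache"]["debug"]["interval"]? 2.67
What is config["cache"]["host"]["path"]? 60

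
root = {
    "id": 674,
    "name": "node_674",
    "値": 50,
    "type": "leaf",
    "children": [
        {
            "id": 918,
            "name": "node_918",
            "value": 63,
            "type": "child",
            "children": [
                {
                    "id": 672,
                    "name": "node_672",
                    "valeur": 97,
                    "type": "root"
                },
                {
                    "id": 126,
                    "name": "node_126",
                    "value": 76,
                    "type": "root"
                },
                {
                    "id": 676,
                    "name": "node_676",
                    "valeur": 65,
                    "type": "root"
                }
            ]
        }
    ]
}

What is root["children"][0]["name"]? "node_918"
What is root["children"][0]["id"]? 918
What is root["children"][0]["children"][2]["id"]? 676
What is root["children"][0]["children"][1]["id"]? 126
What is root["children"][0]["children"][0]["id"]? 672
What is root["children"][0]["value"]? 63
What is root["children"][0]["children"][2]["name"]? "node_676"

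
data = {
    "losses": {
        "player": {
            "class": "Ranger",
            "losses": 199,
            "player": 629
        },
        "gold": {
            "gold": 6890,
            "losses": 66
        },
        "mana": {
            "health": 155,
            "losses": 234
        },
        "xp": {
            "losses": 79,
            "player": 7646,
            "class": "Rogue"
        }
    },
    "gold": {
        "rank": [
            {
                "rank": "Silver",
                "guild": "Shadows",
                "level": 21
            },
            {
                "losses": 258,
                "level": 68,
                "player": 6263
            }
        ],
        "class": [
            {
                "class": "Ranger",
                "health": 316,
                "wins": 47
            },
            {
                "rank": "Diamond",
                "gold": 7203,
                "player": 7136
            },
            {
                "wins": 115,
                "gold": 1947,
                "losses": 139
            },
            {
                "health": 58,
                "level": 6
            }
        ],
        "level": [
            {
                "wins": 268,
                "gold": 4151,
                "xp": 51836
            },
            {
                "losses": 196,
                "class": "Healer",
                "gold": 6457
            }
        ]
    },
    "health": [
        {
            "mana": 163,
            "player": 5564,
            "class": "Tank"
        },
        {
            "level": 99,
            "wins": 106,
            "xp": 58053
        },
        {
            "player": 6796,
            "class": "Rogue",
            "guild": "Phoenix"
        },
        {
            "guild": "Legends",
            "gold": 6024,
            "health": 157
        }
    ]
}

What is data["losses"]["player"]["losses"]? 199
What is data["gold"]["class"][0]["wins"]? 47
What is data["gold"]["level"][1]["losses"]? 196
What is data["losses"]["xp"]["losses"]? 79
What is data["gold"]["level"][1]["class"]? "Healer"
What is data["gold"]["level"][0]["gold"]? 4151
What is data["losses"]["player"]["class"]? "Ranger"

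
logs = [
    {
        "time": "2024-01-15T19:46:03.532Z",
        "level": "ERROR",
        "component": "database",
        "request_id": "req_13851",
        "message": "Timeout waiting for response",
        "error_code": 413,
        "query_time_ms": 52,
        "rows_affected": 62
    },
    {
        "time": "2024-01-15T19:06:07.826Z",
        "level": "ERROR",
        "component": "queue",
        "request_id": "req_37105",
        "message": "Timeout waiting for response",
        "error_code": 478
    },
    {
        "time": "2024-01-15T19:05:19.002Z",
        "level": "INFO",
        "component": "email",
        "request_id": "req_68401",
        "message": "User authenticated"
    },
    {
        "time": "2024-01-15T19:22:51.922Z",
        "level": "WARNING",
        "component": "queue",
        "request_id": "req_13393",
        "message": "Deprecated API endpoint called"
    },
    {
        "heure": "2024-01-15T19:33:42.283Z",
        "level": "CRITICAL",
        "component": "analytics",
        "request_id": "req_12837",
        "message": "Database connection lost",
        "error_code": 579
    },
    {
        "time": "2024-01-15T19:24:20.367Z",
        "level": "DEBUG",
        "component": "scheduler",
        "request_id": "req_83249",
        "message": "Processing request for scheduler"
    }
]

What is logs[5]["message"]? "Processing request for scheduler"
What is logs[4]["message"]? "Database connection lost"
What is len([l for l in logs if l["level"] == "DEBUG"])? 1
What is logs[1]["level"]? "ERROR"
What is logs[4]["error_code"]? 579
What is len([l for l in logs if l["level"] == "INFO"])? 1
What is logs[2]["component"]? "email"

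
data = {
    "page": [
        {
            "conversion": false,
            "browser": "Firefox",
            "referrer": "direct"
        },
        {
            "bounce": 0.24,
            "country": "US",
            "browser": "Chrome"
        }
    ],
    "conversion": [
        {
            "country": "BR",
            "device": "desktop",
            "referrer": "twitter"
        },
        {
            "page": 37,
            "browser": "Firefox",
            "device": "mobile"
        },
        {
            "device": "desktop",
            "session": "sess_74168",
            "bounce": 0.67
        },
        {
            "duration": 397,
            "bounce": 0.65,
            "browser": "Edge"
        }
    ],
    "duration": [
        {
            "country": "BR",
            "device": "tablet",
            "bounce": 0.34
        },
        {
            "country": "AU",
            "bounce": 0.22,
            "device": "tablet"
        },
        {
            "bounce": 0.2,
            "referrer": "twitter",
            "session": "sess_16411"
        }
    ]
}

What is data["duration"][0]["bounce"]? 0.34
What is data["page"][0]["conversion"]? False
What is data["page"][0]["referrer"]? "direct"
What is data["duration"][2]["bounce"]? 0.2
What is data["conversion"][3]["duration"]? 397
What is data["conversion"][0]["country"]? "BR"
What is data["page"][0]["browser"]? "Firefox"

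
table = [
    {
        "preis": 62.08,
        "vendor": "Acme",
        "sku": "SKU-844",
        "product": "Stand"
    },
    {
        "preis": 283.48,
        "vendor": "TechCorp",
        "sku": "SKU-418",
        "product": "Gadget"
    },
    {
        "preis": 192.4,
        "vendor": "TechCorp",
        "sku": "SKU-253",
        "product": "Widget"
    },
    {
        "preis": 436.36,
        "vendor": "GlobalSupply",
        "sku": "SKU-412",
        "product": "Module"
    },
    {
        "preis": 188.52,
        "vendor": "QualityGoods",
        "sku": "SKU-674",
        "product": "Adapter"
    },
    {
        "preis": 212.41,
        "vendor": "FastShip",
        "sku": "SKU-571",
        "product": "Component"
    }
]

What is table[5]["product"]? "Component"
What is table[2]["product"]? "Widget"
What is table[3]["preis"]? 436.36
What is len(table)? 6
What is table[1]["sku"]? "SKU-418"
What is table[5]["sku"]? "SKU-571"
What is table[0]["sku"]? "SKU-844"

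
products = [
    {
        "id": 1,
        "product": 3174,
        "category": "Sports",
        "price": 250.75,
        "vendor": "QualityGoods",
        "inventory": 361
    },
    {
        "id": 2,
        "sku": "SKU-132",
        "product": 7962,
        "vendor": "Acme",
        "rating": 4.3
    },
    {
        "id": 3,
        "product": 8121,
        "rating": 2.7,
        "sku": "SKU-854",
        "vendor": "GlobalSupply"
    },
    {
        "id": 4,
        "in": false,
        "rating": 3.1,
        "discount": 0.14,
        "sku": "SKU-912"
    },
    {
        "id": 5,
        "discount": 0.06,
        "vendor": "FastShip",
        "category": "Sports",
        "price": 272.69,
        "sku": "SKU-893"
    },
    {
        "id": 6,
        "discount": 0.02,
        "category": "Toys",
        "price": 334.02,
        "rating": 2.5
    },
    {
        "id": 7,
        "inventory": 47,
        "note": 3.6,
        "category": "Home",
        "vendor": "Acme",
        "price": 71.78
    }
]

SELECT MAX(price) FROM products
334.02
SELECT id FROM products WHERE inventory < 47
[]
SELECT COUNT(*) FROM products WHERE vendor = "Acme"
2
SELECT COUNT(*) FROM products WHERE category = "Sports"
2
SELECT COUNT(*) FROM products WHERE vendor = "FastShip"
1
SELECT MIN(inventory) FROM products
47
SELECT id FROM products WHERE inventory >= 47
[1, 7]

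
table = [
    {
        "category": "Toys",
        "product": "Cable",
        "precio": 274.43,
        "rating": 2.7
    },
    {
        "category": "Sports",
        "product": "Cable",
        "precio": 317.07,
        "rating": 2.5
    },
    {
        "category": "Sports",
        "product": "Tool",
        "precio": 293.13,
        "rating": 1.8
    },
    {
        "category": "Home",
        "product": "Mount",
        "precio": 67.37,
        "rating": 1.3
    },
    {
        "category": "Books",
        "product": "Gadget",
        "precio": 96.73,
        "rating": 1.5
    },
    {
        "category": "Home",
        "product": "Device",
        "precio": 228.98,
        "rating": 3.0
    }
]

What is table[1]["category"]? "Sports"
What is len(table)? 6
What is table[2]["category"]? "Sports"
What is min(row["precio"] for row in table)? 67.37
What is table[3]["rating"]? 1.3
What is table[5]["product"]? "Device"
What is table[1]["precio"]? 317.07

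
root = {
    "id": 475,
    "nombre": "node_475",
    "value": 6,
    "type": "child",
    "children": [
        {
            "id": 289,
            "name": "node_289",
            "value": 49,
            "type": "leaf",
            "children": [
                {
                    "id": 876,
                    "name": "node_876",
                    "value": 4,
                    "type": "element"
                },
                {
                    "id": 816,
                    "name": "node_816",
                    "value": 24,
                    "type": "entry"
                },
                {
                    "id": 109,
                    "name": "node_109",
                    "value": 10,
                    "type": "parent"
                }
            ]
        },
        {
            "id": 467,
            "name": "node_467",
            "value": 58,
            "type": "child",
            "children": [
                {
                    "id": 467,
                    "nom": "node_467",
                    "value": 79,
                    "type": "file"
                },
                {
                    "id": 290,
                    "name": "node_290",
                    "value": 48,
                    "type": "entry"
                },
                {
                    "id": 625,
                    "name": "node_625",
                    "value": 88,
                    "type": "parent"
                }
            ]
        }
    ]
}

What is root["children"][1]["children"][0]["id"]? 467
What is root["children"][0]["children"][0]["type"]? "element"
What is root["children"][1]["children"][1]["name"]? "node_290"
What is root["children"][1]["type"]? "child"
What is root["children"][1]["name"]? "node_467"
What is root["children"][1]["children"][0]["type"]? "file"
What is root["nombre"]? "node_475"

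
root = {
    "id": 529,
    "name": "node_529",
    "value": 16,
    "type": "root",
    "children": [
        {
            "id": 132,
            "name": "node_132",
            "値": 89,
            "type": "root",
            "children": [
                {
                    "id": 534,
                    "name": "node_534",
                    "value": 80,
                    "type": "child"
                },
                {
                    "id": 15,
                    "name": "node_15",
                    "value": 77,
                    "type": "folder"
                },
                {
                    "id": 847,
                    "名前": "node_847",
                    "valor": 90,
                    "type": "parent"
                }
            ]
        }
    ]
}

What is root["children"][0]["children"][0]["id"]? 534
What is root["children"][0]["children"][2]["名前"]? "node_847"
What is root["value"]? 16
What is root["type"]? "root"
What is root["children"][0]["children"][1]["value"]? 77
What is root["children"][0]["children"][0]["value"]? 80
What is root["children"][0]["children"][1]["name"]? "node_15"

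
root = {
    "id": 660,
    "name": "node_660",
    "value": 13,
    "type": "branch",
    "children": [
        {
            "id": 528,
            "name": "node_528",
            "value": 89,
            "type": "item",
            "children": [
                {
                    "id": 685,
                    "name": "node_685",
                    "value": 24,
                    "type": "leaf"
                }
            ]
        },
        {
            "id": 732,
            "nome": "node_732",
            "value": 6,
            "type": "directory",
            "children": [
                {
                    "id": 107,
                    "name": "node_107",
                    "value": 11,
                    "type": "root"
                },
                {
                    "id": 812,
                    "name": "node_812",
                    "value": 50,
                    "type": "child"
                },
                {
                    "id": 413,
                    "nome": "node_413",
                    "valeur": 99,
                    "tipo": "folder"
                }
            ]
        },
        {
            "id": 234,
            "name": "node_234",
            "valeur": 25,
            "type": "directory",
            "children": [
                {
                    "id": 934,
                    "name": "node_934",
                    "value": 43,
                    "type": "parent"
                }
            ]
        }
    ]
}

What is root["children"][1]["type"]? "directory"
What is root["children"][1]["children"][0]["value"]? 11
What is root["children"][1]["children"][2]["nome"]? "node_413"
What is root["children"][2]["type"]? "directory"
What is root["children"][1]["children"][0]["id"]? 107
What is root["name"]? "node_660"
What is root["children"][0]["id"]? 528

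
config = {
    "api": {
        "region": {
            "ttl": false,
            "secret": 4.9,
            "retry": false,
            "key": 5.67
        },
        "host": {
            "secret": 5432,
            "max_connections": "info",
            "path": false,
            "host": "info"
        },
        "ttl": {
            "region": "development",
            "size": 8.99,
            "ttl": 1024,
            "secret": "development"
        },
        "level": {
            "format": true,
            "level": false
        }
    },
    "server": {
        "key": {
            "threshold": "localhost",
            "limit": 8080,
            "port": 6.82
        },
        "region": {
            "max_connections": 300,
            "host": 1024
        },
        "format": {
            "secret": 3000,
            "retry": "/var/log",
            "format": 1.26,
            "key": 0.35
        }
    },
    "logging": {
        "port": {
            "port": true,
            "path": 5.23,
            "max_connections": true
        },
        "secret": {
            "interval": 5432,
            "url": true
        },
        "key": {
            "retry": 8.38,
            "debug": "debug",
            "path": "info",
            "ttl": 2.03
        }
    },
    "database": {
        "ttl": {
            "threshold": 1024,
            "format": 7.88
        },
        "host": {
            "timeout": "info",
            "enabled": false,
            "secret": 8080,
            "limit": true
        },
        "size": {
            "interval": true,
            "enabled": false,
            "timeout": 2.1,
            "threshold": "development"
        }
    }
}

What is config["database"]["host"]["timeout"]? "info"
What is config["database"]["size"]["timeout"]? 2.1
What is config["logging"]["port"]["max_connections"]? True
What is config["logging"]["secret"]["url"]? True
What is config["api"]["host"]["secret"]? 5432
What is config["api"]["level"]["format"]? True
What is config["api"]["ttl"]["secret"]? "development"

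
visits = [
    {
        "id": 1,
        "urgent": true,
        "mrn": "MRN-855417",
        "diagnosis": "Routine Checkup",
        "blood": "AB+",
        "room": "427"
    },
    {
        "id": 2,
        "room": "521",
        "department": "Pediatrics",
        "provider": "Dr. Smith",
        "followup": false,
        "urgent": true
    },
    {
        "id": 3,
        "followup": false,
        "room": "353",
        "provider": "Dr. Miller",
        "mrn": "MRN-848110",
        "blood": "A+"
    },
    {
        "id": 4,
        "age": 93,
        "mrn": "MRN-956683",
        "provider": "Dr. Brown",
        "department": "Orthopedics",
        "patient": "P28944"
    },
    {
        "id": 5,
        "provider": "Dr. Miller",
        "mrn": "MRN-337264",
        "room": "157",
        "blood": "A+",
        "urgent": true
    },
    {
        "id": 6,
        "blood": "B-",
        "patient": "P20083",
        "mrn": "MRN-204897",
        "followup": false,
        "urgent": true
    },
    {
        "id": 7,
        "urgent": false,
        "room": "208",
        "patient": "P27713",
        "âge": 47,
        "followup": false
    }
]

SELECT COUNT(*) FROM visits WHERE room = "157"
1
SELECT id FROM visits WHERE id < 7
[1, 2, 3, 4, 5, 6]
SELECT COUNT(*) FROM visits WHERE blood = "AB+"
1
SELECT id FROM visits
[1, 2, 3, 4, 5, 6, 7]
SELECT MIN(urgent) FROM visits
False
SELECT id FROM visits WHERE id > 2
[3, 4, 5, 6, 7]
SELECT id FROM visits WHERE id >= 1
[1, 2, 3, 4, 5, 6, 7]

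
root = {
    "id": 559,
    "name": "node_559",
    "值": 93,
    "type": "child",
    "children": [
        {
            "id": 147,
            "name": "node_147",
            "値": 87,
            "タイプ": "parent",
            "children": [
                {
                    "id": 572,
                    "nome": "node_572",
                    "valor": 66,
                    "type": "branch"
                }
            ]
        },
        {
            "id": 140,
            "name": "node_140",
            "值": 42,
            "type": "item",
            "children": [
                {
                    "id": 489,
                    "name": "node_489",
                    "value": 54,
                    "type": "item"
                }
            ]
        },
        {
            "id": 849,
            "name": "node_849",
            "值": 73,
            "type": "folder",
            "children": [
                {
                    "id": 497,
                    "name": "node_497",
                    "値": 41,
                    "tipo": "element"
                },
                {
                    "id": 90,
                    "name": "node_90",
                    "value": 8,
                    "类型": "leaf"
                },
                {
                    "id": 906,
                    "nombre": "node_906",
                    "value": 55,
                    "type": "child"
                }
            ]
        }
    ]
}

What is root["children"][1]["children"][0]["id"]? 489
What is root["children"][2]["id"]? 849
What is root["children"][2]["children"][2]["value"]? 55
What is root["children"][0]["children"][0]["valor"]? 66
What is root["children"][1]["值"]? 42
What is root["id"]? 559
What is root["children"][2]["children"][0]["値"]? 41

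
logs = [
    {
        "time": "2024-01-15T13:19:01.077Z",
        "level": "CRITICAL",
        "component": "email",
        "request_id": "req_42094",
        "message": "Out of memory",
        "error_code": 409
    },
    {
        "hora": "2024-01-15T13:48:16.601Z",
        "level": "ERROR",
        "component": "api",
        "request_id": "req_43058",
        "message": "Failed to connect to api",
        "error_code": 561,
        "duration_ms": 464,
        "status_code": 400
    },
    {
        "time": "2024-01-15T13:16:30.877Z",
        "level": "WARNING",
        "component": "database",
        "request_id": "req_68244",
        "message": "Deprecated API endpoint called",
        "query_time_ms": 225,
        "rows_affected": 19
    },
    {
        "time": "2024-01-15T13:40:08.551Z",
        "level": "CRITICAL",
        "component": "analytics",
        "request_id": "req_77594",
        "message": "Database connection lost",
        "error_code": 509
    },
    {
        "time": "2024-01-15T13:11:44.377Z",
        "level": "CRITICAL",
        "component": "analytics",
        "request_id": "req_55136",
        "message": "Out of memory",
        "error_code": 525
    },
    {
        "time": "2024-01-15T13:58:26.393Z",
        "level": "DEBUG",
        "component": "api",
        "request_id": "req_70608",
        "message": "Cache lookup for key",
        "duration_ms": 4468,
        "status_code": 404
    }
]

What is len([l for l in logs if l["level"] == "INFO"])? 0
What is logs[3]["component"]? "analytics"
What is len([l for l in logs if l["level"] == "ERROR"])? 1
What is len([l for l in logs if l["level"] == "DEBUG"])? 1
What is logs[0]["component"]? "email"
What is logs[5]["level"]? "DEBUG"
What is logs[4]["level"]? "CRITICAL"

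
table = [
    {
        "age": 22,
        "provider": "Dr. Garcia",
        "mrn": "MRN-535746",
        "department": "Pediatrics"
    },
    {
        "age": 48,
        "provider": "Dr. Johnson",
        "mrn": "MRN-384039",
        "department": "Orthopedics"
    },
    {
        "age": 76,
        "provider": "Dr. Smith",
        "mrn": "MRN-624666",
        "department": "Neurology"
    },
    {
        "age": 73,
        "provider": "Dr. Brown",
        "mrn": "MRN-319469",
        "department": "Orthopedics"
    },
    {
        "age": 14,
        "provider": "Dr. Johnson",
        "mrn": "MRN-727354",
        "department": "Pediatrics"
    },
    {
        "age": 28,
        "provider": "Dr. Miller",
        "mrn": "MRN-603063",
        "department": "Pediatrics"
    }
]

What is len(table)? 6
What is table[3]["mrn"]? "MRN-319469"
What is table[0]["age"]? 22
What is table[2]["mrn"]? "MRN-624666"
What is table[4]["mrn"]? "MRN-727354"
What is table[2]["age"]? 76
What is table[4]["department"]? "Pediatrics"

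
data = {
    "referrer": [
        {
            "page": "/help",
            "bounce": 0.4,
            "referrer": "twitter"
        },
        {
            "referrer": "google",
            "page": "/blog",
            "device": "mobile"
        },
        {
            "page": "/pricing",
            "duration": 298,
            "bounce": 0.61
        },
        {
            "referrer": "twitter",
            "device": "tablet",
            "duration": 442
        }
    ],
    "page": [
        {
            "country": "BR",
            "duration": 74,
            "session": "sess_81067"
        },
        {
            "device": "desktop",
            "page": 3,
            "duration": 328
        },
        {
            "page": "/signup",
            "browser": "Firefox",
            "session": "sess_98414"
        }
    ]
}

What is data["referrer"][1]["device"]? "mobile"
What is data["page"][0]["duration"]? 74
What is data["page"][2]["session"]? "sess_98414"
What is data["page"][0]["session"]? "sess_81067"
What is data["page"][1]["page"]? 3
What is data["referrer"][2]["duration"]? 298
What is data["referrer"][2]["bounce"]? 0.61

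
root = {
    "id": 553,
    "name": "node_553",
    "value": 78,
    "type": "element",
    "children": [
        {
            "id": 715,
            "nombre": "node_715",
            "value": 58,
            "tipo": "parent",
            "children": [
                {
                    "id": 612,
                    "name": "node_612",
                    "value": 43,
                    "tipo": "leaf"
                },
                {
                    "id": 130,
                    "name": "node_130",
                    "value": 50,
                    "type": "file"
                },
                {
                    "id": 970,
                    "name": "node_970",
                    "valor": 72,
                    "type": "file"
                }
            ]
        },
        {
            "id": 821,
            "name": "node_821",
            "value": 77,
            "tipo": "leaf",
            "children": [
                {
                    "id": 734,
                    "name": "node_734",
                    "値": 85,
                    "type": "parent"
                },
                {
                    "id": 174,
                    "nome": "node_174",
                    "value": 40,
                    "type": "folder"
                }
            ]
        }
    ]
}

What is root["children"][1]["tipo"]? "leaf"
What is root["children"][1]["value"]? 77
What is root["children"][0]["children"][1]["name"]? "node_130"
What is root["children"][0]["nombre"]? "node_715"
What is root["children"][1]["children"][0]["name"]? "node_734"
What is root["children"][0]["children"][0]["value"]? 43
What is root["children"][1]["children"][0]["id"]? 734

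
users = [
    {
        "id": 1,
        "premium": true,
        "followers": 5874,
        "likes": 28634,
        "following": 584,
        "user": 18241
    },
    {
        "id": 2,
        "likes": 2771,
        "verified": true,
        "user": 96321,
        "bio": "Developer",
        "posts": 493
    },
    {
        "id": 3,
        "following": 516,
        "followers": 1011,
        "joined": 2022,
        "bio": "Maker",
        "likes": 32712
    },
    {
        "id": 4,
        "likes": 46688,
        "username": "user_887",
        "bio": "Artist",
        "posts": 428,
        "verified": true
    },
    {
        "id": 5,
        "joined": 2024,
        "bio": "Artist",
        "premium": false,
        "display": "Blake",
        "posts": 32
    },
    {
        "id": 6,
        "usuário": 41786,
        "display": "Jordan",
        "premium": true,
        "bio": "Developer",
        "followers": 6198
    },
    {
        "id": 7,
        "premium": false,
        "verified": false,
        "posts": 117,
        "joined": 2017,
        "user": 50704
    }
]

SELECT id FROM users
[1, 2, 3, 4, 5, 6, 7]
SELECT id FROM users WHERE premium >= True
[1, 6]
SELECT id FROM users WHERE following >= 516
[1, 3]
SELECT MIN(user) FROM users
18241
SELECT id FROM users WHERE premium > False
[1, 6]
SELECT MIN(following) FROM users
516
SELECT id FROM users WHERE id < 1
[]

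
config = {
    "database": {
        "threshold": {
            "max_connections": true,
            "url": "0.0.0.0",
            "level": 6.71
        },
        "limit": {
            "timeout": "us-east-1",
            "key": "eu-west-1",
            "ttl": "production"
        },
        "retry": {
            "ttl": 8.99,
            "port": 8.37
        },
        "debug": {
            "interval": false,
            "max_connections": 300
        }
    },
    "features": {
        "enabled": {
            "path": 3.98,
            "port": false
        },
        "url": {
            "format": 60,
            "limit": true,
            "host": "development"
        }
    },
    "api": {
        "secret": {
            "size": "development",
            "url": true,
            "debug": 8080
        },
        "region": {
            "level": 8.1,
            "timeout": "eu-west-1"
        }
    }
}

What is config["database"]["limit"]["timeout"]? "us-east-1"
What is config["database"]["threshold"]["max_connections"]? True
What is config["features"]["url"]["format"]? 60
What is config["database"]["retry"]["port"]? 8.37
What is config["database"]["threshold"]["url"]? "0.0.0.0"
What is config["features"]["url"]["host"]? "development"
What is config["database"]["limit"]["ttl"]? "production"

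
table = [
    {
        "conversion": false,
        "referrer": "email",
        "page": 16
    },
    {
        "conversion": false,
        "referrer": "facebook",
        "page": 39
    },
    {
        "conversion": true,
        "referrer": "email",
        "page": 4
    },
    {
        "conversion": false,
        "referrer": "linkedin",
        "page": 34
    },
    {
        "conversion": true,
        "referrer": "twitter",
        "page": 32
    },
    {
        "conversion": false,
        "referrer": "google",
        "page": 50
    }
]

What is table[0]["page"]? 16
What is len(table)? 6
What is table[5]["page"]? 50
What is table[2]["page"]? 4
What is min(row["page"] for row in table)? 4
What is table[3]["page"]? 34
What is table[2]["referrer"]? "email"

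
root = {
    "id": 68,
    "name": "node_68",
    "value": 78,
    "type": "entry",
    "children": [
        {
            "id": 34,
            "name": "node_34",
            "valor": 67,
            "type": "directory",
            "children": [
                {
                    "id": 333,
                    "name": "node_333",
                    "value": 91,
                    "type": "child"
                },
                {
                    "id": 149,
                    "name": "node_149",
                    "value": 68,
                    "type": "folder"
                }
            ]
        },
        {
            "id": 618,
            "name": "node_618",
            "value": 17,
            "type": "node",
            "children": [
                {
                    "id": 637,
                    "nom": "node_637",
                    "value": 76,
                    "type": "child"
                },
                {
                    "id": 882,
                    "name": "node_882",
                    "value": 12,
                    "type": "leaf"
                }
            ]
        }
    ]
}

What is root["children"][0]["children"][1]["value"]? 68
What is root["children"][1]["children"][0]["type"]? "child"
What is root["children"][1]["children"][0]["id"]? 637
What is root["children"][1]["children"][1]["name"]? "node_882"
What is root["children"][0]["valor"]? 67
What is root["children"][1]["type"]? "node"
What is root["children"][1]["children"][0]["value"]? 76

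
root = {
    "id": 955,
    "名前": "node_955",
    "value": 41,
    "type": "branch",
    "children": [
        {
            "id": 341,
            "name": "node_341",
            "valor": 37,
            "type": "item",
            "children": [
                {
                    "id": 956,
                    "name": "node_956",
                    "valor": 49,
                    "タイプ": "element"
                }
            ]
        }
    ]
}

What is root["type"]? "branch"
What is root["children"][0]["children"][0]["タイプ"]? "element"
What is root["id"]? 955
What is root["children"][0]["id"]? 341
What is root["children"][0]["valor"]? 37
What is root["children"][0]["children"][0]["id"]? 956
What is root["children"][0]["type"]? "item"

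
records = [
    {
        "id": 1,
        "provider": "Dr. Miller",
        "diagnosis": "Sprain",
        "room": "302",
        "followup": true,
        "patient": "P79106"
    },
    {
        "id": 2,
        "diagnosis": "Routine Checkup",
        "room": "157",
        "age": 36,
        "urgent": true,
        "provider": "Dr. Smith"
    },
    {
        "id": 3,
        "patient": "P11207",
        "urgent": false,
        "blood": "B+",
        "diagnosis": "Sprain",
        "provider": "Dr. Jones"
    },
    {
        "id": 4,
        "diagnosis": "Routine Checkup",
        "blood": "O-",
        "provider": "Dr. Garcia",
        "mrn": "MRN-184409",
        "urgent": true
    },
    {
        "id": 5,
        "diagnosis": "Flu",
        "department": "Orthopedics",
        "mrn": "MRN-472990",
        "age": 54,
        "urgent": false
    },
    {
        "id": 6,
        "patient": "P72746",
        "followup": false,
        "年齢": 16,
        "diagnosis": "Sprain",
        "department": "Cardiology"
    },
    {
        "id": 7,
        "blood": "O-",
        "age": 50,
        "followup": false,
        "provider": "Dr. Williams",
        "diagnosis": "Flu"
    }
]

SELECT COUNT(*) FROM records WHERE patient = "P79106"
1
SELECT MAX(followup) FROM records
True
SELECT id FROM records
[1, 2, 3, 4, 5, 6, 7]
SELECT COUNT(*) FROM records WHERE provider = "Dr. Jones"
1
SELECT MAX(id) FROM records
7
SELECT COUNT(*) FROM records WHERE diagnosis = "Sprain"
3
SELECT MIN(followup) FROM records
False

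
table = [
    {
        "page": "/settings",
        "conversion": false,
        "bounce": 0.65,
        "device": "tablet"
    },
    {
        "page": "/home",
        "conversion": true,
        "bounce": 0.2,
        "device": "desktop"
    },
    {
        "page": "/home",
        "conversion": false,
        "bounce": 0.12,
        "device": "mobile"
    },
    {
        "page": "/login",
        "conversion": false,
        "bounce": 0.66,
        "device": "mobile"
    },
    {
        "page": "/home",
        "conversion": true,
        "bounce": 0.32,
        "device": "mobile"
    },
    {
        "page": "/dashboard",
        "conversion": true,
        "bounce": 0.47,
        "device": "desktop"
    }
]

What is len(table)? 6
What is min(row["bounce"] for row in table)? 0.12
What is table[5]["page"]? "/dashboard"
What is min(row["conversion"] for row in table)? False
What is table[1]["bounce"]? 0.2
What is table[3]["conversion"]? False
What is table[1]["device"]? "desktop"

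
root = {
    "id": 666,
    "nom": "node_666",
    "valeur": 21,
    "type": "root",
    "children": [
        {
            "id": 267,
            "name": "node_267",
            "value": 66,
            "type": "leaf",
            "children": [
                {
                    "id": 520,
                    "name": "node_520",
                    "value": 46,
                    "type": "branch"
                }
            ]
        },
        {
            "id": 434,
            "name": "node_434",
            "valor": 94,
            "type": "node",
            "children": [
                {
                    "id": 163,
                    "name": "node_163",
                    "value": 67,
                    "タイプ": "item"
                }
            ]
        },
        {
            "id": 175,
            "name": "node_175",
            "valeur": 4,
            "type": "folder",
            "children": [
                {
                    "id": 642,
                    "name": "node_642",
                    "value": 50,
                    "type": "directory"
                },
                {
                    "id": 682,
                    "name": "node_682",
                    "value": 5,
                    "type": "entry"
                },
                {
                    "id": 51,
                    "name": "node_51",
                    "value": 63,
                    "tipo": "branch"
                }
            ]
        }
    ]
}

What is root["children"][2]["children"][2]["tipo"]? "branch"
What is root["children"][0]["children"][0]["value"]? 46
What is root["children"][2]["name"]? "node_175"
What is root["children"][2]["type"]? "folder"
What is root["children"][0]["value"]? 66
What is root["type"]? "root"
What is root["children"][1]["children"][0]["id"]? 163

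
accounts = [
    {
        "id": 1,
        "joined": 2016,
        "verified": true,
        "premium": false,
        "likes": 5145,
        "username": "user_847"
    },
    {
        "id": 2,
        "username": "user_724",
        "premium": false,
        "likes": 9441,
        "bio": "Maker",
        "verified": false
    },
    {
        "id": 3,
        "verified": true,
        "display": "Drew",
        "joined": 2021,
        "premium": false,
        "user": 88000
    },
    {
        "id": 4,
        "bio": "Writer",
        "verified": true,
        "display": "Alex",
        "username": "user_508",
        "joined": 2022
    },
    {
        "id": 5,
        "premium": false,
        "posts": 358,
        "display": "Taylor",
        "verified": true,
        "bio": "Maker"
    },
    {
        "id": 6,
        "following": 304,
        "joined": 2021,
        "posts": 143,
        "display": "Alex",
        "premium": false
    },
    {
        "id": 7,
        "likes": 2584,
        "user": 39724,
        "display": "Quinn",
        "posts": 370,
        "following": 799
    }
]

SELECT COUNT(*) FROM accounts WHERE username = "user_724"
1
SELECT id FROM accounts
[1, 2, 3, 4, 5, 6, 7]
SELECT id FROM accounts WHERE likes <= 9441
[1, 2, 7]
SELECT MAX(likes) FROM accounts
9441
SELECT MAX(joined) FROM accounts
2022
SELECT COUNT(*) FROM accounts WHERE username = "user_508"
1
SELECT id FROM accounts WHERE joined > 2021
[4]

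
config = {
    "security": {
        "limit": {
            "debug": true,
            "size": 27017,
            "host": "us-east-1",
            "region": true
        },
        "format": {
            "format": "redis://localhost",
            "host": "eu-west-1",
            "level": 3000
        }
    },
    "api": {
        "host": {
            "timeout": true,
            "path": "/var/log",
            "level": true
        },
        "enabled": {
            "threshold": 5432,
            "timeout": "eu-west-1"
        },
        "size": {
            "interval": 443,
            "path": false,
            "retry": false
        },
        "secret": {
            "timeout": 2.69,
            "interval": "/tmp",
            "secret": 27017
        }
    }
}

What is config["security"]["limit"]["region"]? True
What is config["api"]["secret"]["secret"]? 27017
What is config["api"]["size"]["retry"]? False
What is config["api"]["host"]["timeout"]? True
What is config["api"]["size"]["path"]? False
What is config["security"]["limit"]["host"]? "us-east-1"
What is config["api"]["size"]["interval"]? 443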